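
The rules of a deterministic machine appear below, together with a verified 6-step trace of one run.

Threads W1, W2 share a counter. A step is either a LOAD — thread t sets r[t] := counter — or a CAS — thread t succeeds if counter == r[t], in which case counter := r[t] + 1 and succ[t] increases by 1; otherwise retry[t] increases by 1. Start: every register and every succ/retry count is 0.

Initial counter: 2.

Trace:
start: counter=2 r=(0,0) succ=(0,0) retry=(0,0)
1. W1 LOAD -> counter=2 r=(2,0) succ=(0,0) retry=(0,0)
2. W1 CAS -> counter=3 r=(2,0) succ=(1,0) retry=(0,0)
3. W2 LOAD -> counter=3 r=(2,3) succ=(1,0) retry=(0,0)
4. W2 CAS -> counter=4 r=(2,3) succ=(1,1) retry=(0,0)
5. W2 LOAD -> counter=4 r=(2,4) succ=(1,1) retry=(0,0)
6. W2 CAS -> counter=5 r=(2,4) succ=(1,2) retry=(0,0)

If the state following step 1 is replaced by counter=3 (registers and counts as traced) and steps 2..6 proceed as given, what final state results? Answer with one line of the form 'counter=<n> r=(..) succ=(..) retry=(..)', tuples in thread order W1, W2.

counter=5 r=(2,4) succ=(0,2) retry=(1,0)

state after step 1 := counter=3 r=(2,0) succ=(0,0) retry=(0,0)
2. W1 CAS -> counter=3 r=(2,0) succ=(0,0) retry=(1,0)
3. W2 LOAD -> counter=3 r=(2,3) succ=(0,0) retry=(1,0)
4. W2 CAS -> counter=4 r=(2,3) succ=(0,1) retry=(1,0)
5. W2 LOAD -> counter=4 r=(2,4) succ=(0,1) retry=(1,0)
6. W2 CAS -> counter=5 r=(2,4) succ=(0,2) retry=(1,0)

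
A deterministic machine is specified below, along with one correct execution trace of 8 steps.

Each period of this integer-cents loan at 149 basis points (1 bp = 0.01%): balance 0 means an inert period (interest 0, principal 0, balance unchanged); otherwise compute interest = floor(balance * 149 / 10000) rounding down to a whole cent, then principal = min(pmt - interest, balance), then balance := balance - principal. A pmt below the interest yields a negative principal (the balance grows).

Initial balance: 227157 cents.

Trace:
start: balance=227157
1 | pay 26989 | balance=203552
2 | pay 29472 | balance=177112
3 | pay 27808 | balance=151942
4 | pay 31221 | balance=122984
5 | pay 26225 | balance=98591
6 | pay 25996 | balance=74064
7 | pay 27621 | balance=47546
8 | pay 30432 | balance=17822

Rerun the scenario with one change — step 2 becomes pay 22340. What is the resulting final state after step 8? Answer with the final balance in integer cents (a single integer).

(re-executing from step 2 with the substitution; state before step 2: balance=203552)
2 | pay 22340 | balance=184244
3 | pay 27808 | balance=159181
4 | pay 31221 | balance=130331
5 | pay 26225 | balance=106047
6 | pay 25996 | balance=81631
7 | pay 27621 | balance=55226
8 | pay 30432 | balance=25616

25616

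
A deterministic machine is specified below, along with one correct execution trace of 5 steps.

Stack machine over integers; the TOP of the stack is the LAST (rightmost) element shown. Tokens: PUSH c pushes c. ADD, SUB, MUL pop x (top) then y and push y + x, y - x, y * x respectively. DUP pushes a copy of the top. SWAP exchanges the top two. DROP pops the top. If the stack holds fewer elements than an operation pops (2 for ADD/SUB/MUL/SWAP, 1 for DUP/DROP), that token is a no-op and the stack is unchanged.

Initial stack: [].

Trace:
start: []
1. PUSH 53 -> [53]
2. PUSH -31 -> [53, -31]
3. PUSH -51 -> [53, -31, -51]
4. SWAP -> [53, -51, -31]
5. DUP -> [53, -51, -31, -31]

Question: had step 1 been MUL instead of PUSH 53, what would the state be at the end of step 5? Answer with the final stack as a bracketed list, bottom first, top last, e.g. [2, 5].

(re-executing from step 1 with the substitution; state before step 1: [])
1. MUL -> []
2. PUSH -31 -> [-31]
3. PUSH -51 -> [-31, -51]
4. SWAP -> [-51, -31]
5. DUP -> [-51, -31, -31]

[-51, -31, -31]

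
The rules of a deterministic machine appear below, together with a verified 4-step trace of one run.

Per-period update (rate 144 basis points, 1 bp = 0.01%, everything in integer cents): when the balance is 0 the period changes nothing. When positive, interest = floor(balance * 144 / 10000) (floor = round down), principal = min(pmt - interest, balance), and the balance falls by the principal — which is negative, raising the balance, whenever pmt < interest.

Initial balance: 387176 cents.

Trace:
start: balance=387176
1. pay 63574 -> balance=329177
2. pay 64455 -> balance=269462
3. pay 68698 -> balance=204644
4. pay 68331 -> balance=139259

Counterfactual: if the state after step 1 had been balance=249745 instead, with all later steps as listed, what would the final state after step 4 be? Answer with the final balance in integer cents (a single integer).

state after step 1 := balance=249745
2. pay 64455 -> balance=188886
3. pay 68698 -> balance=122907
4. pay 68331 -> balance=56345

56345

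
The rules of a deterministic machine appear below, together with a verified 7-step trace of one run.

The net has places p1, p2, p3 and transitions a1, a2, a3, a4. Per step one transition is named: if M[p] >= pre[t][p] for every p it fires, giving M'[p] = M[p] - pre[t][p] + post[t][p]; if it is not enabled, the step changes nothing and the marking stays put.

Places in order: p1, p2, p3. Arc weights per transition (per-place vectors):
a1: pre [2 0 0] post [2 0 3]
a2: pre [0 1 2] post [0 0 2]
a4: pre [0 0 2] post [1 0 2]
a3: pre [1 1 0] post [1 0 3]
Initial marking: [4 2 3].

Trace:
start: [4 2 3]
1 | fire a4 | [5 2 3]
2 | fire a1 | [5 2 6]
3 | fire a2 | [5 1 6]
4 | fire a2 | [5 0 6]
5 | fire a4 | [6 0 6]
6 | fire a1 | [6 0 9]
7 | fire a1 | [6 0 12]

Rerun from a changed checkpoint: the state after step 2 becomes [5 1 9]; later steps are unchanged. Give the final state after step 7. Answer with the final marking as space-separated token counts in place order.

state after step 2 := [5 1 9]
3 | fire a2 | [5 0 9]
4 | fire a2 | [5 0 9]
5 | fire a4 | [6 0 9]
6 | fire a1 | [6 0 12]
7 | fire a1 | [6 0 15]

6 0 15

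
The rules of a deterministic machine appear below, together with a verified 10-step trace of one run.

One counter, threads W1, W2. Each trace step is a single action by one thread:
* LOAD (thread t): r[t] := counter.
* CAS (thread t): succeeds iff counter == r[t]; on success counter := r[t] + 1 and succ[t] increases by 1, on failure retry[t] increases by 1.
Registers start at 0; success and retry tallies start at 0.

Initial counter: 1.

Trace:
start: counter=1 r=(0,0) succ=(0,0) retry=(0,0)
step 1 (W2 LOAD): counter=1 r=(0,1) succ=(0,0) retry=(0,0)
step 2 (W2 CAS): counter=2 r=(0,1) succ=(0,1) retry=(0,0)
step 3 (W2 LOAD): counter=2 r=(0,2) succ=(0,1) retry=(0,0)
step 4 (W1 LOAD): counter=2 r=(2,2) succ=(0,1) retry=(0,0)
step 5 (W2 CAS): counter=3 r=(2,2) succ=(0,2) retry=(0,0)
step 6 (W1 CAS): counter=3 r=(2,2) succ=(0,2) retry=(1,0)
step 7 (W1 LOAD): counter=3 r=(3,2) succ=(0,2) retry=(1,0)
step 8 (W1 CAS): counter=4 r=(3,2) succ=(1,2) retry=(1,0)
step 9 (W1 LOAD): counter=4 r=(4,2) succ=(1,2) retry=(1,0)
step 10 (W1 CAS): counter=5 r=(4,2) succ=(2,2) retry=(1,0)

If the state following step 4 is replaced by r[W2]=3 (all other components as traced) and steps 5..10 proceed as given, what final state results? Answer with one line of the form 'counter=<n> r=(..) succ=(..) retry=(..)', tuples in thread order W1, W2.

counter=5 r=(4,3) succ=(3,1) retry=(0,1)

state after step 4 := counter=2 r=(2,3) succ=(0,1) retry=(0,0)
step 5 (W2 CAS): counter=2 r=(2,3) succ=(0,1) retry=(0,1)
step 6 (W1 CAS): counter=3 r=(2,3) succ=(1,1) retry=(0,1)
step 7 (W1 LOAD): counter=3 r=(3,3) succ=(1,1) retry=(0,1)
step 8 (W1 CAS): counter=4 r=(3,3) succ=(2,1) retry=(0,1)
step 9 (W1 LOAD): counter=4 r=(4,3) succ=(2,1) retry=(0,1)
step 10 (W1 CAS): counter=5 r=(4,3) succ=(3,1) retry=(0,1)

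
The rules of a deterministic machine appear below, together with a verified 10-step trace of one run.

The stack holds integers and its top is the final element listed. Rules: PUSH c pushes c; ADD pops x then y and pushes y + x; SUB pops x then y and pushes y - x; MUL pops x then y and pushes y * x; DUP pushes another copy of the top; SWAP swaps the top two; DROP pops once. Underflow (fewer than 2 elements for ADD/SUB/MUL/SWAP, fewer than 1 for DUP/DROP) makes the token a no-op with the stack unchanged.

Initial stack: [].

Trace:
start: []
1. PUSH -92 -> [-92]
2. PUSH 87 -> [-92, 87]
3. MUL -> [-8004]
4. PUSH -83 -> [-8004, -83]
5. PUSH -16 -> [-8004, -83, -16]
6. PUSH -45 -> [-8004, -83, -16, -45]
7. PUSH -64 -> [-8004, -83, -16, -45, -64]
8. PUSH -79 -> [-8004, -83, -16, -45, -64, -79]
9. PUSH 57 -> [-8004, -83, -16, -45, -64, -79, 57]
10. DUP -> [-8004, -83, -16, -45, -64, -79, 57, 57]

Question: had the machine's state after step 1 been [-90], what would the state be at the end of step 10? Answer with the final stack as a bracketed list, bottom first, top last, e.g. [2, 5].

state after step 1 := [-90]
2. PUSH 87 -> [-90, 87]
3. MUL -> [-7830]
4. PUSH -83 -> [-7830, -83]
5. PUSH -16 -> [-7830, -83, -16]
6. PUSH -45 -> [-7830, -83, -16, -45]
7. PUSH -64 -> [-7830, -83, -16, -45, -64]
8. PUSH -79 -> [-7830, -83, -16, -45, -64, -79]
9. PUSH 57 -> [-7830, -83, -16, -45, -64, -79, 57]
10. DUP -> [-7830, -83, -16, -45, -64, -79, 57, 57]

[-7830, -83, -16, -45, -64, -79, 57, 57]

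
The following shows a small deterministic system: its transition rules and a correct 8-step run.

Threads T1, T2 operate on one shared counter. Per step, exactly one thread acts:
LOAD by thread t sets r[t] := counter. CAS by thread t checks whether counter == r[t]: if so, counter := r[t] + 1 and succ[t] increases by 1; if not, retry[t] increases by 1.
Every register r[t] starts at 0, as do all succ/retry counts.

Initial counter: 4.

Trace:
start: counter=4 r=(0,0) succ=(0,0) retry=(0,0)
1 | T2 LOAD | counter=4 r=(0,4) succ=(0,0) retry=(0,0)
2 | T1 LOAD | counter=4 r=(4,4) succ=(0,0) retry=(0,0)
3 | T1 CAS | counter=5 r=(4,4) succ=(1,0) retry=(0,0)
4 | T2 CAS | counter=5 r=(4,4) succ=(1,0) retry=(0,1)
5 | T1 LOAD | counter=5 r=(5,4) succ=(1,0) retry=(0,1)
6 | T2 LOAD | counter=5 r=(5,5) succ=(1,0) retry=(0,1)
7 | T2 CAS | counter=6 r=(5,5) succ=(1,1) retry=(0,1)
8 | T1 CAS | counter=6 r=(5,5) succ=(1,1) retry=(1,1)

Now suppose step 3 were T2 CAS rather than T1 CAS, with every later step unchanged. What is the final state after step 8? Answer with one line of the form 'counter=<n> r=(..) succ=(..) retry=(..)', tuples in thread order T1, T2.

counter=6 r=(5,5) succ=(0,2) retry=(1,1)

(re-executing from step 3 with the substitution; state before step 3: counter=4 r=(4,4) succ=(0,0) retry=(0,0))
3 | T2 CAS | counter=5 r=(4,4) succ=(0,1) retry=(0,0)
4 | T2 CAS | counter=5 r=(4,4) succ=(0,1) retry=(0,1)
5 | T1 LOAD | counter=5 r=(5,4) succ=(0,1) retry=(0,1)
6 | T2 LOAD | counter=5 r=(5,5) succ=(0,1) retry=(0,1)
7 | T2 CAS | counter=6 r=(5,5) succ=(0,2) retry=(0,1)
8 | T1 CAS | counter=6 r=(5,5) succ=(0,2) retry=(1,1)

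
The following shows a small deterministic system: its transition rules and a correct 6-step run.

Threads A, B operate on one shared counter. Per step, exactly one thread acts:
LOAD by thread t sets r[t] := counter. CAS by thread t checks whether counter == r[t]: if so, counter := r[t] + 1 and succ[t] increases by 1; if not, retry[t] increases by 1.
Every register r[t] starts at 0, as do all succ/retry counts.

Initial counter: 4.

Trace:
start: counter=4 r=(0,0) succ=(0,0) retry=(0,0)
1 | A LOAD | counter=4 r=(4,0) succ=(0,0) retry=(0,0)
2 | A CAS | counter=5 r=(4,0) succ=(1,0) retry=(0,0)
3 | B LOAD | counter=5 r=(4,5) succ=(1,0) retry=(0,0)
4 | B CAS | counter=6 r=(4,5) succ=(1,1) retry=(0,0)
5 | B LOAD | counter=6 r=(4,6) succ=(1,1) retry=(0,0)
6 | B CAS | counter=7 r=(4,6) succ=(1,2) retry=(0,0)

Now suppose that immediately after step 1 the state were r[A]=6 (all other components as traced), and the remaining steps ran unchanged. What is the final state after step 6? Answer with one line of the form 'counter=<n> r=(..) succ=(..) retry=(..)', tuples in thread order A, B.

counter=6 r=(6,5) succ=(0,2) retry=(1,0)

state after step 1 := counter=4 r=(6,0) succ=(0,0) retry=(0,0)
2 | A CAS | counter=4 r=(6,0) succ=(0,0) retry=(1,0)
3 | B LOAD | counter=4 r=(6,4) succ=(0,0) retry=(1,0)
4 | B CAS | counter=5 r=(6,4) succ=(0,1) retry=(1,0)
5 | B LOAD | counter=5 r=(6,5) succ=(0,1) retry=(1,0)
6 | B CAS | counter=6 r=(6,5) succ=(0,2) retry=(1,0)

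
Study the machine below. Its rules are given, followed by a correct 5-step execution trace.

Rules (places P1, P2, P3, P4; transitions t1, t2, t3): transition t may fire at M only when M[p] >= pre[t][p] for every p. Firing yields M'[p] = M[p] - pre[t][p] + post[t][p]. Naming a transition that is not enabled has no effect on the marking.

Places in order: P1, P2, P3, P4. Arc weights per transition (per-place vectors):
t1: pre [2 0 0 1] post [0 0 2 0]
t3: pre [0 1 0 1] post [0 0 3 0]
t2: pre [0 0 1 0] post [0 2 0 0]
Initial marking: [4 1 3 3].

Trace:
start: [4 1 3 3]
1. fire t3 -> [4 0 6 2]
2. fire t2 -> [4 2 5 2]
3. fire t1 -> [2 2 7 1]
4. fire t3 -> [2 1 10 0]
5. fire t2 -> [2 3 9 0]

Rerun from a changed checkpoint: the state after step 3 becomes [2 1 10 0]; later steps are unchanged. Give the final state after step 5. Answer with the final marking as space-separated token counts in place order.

state after step 3 := [2 1 10 0]
4. fire t3 -> [2 1 10 0]
5. fire t2 -> [2 3 9 0]

2 3 9 0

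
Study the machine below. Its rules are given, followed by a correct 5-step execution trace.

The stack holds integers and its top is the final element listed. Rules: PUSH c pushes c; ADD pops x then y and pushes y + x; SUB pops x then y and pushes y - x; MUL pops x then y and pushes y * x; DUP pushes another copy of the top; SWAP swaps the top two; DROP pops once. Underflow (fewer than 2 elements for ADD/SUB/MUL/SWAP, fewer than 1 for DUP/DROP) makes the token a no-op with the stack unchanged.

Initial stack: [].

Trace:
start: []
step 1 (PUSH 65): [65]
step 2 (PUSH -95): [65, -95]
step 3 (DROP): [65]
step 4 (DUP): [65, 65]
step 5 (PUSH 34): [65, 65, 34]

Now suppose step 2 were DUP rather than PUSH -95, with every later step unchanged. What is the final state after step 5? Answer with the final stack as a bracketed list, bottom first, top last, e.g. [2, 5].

(re-executing from step 2 with the substitution; state before step 2: [65])
step 2 (DUP): [65, 65]
step 3 (DROP): [65]
step 4 (DUP): [65, 65]
step 5 (PUSH 34): [65, 65, 34]

[65, 65, 34]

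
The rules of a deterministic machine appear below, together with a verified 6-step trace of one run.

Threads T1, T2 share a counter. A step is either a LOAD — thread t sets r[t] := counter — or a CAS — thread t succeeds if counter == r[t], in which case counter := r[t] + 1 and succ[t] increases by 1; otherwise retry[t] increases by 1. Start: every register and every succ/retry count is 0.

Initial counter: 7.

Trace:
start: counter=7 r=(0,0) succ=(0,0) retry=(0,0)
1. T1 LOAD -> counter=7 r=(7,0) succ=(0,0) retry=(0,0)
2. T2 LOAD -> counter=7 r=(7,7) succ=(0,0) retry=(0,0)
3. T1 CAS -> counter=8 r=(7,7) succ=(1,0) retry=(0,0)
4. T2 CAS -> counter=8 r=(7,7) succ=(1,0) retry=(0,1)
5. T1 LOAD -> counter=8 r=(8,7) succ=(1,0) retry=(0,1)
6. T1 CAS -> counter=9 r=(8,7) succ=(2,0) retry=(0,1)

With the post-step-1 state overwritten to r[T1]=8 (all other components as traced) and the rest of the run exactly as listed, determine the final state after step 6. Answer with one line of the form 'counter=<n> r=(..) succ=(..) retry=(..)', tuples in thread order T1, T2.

state after step 1 := counter=7 r=(8,0) succ=(0,0) retry=(0,0)
2. T2 LOAD -> counter=7 r=(8,7) succ=(0,0) retry=(0,0)
3. T1 CAS -> counter=7 r=(8,7) succ=(0,0) retry=(1,0)
4. T2 CAS -> counter=8 r=(8,7) succ=(0,1) retry=(1,0)
5. T1 LOAD -> counter=8 r=(8,7) succ=(0,1) retry=(1,0)
6. T1 CAS -> counter=9 r=(8,7) succ=(1,1) retry=(1,0)

counter=9 r=(8,7) succ=(1,1) retry=(1,0)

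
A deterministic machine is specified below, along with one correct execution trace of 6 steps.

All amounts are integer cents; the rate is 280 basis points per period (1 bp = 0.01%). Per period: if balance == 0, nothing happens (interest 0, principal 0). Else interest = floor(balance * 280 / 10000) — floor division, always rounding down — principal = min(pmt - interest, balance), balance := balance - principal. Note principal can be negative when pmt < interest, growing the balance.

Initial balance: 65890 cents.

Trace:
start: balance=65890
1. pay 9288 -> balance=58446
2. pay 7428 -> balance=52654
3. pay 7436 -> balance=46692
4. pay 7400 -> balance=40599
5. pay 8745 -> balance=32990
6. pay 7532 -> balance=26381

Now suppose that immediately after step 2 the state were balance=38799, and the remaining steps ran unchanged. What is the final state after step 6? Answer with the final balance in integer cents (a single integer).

state after step 2 := balance=38799
3. pay 7436 -> balance=32449
4. pay 7400 -> balance=25957
5. pay 8745 -> balance=17938
6. pay 7532 -> balance=10908

10908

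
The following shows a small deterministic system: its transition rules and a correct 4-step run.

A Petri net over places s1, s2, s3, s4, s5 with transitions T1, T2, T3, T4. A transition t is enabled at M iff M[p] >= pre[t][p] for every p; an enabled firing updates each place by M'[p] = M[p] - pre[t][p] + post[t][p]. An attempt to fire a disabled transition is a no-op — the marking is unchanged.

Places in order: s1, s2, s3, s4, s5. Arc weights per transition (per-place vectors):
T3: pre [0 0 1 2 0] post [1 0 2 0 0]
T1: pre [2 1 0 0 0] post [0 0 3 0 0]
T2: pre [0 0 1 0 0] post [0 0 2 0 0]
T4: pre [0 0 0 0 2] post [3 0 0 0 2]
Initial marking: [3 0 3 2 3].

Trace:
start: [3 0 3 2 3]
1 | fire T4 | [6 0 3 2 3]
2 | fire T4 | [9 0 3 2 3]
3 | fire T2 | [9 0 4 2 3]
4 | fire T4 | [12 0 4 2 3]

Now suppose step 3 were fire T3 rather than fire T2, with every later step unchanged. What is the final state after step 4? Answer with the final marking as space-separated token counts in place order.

13 0 4 0 3

(re-executing from step 3 with the substitution; state before step 3: [9 0 3 2 3])
3 | fire T3 | [10 0 4 0 3]
4 | fire T4 | [13 0 4 0 3]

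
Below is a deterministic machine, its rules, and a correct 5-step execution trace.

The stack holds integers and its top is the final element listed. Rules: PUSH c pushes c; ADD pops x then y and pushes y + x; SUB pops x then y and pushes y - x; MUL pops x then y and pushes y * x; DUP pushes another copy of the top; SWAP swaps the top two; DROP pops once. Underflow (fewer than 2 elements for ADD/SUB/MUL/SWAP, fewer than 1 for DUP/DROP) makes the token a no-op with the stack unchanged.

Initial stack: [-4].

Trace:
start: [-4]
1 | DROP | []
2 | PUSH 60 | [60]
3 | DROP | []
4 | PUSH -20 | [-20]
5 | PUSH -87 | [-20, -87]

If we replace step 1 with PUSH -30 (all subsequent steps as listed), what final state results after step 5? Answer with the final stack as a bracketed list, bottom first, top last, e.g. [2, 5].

[-4, -30, -20, -87]

(re-executing from step 1 with the substitution; state before step 1: [-4])
1 | PUSH -30 | [-4, -30]
2 | PUSH 60 | [-4, -30, 60]
3 | DROP | [-4, -30]
4 | PUSH -20 | [-4, -30, -20]
5 | PUSH -87 | [-4, -30, -20, -87]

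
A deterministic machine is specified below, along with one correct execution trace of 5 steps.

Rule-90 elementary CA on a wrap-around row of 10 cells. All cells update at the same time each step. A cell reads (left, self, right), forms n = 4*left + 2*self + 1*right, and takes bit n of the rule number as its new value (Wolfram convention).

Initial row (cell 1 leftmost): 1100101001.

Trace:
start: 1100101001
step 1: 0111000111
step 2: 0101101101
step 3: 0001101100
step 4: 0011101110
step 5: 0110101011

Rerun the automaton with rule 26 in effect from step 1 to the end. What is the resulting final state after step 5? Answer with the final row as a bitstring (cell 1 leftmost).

(re-executing steps 1..5 under rule 26; state before step 1: 1100101001)
step 1: 0011000111
step 2: 1110101100
step 3: 1000001011
step 4: 0100010010
step 5: 1010101101

1010101101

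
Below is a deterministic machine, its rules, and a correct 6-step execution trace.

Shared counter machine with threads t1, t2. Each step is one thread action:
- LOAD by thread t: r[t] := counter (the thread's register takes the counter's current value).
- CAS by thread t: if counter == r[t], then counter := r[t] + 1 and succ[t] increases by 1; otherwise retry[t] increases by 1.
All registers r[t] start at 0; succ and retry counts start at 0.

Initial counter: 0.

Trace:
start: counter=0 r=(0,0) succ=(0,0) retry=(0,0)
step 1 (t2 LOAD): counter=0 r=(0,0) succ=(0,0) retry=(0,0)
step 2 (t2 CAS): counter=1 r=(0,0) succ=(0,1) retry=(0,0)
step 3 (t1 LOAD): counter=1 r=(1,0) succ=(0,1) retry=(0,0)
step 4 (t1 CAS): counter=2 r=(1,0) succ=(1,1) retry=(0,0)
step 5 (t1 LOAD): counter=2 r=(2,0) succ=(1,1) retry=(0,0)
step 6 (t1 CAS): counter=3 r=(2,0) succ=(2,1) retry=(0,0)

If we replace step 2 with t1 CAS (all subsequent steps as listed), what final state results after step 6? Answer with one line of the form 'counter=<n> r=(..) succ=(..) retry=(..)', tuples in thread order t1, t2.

(re-executing from step 2 with the substitution; state before step 2: counter=0 r=(0,0) succ=(0,0) retry=(0,0))
step 2 (t1 CAS): counter=1 r=(0,0) succ=(1,0) retry=(0,0)
step 3 (t1 LOAD): counter=1 r=(1,0) succ=(1,0) retry=(0,0)
step 4 (t1 CAS): counter=2 r=(1,0) succ=(2,0) retry=(0,0)
step 5 (t1 LOAD): counter=2 r=(2,0) succ=(2,0) retry=(0,0)
step 6 (t1 CAS): counter=3 r=(2,0) succ=(3,0) retry=(0,0)

counter=3 r=(2,0) succ=(3,0) retry=(0,0)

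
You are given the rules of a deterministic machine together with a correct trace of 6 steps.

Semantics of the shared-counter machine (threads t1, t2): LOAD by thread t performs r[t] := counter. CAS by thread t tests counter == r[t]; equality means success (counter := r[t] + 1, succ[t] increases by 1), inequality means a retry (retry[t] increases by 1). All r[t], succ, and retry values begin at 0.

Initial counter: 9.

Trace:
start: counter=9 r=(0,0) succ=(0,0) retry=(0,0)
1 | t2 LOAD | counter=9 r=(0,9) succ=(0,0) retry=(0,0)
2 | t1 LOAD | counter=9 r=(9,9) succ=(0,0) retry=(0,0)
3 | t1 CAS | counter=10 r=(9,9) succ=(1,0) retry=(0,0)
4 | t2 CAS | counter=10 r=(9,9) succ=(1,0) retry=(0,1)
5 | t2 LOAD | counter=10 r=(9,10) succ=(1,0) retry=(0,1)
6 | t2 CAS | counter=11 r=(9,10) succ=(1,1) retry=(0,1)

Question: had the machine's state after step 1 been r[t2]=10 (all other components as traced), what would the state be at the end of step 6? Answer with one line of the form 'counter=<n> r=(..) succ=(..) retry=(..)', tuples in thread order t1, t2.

counter=12 r=(9,11) succ=(1,2) retry=(0,0)

state after step 1 := counter=9 r=(0,10) succ=(0,0) retry=(0,0)
2 | t1 LOAD | counter=9 r=(9,10) succ=(0,0) retry=(0,0)
3 | t1 CAS | counter=10 r=(9,10) succ=(1,0) retry=(0,0)
4 | t2 CAS | counter=11 r=(9,10) succ=(1,1) retry=(0,0)
5 | t2 LOAD | counter=11 r=(9,11) succ=(1,1) retry=(0,0)
6 | t2 CAS | counter=12 r=(9,11) succ=(1,2) retry=(0,0)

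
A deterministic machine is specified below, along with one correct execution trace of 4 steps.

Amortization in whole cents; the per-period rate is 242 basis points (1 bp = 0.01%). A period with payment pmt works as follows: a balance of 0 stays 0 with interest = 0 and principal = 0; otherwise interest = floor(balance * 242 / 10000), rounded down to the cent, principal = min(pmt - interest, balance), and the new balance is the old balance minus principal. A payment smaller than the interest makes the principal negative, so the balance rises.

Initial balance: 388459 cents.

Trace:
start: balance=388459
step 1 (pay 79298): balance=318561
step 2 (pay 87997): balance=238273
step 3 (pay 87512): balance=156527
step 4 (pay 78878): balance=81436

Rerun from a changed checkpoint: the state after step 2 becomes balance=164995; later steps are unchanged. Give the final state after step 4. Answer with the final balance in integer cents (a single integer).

state after step 2 := balance=164995
step 3 (pay 87512): balance=81475
step 4 (pay 78878): balance=4568

4568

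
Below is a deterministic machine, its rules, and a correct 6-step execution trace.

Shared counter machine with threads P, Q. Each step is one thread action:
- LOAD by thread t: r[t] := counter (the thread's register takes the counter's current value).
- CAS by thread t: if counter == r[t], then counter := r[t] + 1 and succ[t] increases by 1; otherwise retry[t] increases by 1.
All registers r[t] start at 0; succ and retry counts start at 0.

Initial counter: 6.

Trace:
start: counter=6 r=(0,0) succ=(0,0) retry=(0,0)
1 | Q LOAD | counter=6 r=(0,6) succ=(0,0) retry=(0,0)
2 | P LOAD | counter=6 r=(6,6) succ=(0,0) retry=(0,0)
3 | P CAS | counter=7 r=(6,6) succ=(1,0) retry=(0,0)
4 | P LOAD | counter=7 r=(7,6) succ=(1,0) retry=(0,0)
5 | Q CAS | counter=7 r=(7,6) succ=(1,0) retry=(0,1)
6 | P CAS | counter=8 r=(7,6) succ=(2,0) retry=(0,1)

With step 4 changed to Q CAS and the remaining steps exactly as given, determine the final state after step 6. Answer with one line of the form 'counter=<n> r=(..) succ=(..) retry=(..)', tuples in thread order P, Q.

counter=7 r=(6,6) succ=(1,0) retry=(1,2)

(re-executing from step 4 with the substitution; state before step 4: counter=7 r=(6,6) succ=(1,0) retry=(0,0))
4 | Q CAS | counter=7 r=(6,6) succ=(1,0) retry=(0,1)
5 | Q CAS | counter=7 r=(6,6) succ=(1,0) retry=(0,2)
6 | P CAS | counter=7 r=(6,6) succ=(1,0) retry=(1,2)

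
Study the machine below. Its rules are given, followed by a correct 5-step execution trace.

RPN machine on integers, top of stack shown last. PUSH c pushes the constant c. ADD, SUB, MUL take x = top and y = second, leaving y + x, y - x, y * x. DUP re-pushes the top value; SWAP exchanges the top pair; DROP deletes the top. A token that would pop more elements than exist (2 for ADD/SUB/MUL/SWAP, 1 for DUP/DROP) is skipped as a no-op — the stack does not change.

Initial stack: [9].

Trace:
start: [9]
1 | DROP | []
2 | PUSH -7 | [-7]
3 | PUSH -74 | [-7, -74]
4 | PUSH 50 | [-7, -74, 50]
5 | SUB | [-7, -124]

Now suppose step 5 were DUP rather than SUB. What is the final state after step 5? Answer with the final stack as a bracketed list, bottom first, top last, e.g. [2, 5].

[-7, -74, 50, 50]

(re-executing from step 5 with the substitution; state before step 5: [-7, -74, 50])
5 | DUP | [-7, -74, 50, 50]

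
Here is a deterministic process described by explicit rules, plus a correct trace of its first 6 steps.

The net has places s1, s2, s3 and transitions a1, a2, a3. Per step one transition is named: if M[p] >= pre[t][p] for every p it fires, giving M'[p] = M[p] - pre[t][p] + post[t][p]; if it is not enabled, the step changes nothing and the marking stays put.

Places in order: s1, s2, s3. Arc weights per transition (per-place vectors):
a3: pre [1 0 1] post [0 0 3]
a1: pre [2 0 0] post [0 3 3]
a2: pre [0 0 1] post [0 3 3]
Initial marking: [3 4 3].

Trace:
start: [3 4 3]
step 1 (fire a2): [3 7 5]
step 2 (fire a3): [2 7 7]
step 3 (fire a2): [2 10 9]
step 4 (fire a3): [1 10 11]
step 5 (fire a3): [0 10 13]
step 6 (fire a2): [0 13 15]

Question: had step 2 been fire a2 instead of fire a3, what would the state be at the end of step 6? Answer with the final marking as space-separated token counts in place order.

(re-executing from step 2 with the substitution; state before step 2: [3 7 5])
step 2 (fire a2): [3 10 7]
step 3 (fire a2): [3 13 9]
step 4 (fire a3): [2 13 11]
step 5 (fire a3): [1 13 13]
step 6 (fire a2): [1 16 15]

1 16 15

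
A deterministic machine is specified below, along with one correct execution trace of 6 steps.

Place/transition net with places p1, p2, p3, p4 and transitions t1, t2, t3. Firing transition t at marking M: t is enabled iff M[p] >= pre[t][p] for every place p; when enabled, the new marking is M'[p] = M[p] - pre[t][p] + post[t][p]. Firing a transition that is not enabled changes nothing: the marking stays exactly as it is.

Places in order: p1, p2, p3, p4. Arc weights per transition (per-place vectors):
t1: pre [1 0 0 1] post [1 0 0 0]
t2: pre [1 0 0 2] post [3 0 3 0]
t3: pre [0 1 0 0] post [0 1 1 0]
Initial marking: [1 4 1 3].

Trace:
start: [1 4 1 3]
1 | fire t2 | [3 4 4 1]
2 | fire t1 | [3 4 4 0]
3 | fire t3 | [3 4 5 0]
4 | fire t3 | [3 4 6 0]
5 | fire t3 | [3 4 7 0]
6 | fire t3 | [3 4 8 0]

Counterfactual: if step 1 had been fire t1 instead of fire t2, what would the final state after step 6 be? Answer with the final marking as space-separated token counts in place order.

(re-executing from step 1 with the substitution; state before step 1: [1 4 1 3])
1 | fire t1 | [1 4 1 2]
2 | fire t1 | [1 4 1 1]
3 | fire t3 | [1 4 2 1]
4 | fire t3 | [1 4 3 1]
5 | fire t3 | [1 4 4 1]
6 | fire t3 | [1 4 5 1]

1 4 5 1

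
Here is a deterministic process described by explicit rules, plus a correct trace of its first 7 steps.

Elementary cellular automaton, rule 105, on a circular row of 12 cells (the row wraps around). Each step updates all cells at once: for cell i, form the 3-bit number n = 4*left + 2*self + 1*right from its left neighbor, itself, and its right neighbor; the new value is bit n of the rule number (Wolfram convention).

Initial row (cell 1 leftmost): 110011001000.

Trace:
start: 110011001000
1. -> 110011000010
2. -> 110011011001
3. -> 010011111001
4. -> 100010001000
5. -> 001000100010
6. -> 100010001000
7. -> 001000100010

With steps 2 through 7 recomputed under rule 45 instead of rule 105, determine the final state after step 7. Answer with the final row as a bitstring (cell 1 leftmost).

101010111101

(re-executing steps 2..7 under rule 45; state before step 2: 110011000010)
2. -> 100010011011
3. -> 001010010110
4. -> 101110011100
5. -> 111000010000
6. -> 100011010110
7. -> 101010111101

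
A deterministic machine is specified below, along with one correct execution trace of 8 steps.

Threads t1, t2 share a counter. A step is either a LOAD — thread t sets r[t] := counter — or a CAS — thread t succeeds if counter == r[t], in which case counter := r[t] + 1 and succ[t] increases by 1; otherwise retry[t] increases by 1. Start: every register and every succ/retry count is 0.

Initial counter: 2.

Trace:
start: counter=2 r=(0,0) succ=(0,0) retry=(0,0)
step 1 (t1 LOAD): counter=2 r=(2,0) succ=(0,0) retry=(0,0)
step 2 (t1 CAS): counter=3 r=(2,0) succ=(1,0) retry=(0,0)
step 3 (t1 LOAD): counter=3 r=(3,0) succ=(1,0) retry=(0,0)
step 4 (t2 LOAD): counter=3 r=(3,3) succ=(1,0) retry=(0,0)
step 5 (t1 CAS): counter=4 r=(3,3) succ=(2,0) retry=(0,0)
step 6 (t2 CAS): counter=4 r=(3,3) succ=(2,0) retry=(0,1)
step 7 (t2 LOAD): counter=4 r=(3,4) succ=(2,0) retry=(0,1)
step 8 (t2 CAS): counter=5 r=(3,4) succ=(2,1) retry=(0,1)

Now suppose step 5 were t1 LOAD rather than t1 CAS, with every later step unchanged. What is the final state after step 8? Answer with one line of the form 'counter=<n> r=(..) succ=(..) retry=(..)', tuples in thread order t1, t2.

(re-executing from step 5 with the substitution; state before step 5: counter=3 r=(3,3) succ=(1,0) retry=(0,0))
step 5 (t1 LOAD): counter=3 r=(3,3) succ=(1,0) retry=(0,0)
step 6 (t2 CAS): counter=4 r=(3,3) succ=(1,1) retry=(0,0)
step 7 (t2 LOAD): counter=4 r=(3,4) succ=(1,1) retry=(0,0)
step 8 (t2 CAS): counter=5 r=(3,4) succ=(1,2) retry=(0,0)

counter=5 r=(3,4) succ=(1,2) retry=(0,0)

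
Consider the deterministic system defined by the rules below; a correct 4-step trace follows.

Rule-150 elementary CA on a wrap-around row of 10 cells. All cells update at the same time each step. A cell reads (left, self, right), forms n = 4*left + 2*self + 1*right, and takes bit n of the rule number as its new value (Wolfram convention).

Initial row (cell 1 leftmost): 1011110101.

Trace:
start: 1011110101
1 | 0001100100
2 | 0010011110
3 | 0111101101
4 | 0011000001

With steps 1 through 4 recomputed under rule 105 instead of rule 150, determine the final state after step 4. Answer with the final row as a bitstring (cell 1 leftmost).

0011000001

(re-executing steps 1..4 under rule 105; state before step 1: 1011110101)
1 | 1110011011
2 | 0010011110
3 | 1000010010
4 | 0011000001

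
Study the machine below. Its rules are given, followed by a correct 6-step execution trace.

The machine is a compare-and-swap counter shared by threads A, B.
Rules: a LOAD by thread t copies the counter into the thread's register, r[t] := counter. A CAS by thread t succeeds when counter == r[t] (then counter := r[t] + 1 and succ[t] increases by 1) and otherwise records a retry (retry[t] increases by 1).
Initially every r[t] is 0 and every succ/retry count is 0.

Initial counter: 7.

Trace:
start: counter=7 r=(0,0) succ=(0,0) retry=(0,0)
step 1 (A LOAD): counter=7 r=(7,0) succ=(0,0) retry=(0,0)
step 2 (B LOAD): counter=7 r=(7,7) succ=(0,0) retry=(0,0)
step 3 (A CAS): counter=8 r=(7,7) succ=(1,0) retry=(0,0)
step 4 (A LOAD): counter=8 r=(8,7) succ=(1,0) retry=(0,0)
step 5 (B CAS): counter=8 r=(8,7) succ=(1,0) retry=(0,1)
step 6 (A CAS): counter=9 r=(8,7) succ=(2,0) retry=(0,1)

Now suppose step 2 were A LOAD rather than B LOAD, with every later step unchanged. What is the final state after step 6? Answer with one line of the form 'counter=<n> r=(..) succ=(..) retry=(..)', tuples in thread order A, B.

counter=9 r=(8,0) succ=(2,0) retry=(0,1)

(re-executing from step 2 with the substitution; state before step 2: counter=7 r=(7,0) succ=(0,0) retry=(0,0))
step 2 (A LOAD): counter=7 r=(7,0) succ=(0,0) retry=(0,0)
step 3 (A CAS): counter=8 r=(7,0) succ=(1,0) retry=(0,0)
step 4 (A LOAD): counter=8 r=(8,0) succ=(1,0) retry=(0,0)
step 5 (B CAS): counter=8 r=(8,0) succ=(1,0) retry=(0,1)
step 6 (A CAS): counter=9 r=(8,0) succ=(2,0) retry=(0,1)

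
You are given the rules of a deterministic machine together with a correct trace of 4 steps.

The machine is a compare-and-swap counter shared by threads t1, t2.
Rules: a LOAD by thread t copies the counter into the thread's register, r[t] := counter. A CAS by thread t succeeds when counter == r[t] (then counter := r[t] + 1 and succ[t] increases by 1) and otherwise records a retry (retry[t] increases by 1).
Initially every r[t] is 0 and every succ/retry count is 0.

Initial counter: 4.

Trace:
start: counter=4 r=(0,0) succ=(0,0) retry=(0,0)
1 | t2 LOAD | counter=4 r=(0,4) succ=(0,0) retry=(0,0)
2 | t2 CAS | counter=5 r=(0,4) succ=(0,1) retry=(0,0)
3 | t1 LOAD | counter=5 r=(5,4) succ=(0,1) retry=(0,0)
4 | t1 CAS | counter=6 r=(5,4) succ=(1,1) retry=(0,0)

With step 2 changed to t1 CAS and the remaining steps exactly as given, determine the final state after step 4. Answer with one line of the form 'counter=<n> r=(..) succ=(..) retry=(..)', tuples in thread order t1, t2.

(re-executing from step 2 with the substitution; state before step 2: counter=4 r=(0,4) succ=(0,0) retry=(0,0))
2 | t1 CAS | counter=4 r=(0,4) succ=(0,0) retry=(1,0)
3 | t1 LOAD | counter=4 r=(4,4) succ=(0,0) retry=(1,0)
4 | t1 CAS | counter=5 r=(4,4) succ=(1,0) retry=(1,0)

counter=5 r=(4,4) succ=(1,0) retry=(1,0)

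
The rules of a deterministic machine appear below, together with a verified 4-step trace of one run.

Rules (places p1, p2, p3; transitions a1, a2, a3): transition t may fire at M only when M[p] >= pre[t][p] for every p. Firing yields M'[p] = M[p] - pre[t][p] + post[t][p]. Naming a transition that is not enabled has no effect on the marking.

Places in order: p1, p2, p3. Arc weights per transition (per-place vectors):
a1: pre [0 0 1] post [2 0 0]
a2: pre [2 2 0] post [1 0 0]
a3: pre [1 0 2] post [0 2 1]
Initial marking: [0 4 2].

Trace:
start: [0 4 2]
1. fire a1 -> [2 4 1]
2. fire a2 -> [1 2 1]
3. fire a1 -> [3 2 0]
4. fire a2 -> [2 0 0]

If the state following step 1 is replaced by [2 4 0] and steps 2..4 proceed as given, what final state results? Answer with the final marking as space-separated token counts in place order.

state after step 1 := [2 4 0]
2. fire a2 -> [1 2 0]
3. fire a1 -> [1 2 0]
4. fire a2 -> [1 2 0]

1 2 0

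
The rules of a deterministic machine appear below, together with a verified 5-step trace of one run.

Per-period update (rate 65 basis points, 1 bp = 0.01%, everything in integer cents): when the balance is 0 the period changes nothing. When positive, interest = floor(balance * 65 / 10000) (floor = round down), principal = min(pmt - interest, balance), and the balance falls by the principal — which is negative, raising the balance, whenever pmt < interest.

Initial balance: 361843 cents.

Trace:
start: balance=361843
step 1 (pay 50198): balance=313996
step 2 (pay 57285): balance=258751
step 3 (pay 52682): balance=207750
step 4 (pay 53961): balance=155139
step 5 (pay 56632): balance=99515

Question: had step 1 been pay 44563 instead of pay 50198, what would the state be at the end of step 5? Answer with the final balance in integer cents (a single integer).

(re-executing from step 1 with the substitution; state before step 1: balance=361843)
step 1 (pay 44563): balance=319631
step 2 (pay 57285): balance=264423
step 3 (pay 52682): balance=213459
step 4 (pay 53961): balance=160885
step 5 (pay 56632): balance=105298

105298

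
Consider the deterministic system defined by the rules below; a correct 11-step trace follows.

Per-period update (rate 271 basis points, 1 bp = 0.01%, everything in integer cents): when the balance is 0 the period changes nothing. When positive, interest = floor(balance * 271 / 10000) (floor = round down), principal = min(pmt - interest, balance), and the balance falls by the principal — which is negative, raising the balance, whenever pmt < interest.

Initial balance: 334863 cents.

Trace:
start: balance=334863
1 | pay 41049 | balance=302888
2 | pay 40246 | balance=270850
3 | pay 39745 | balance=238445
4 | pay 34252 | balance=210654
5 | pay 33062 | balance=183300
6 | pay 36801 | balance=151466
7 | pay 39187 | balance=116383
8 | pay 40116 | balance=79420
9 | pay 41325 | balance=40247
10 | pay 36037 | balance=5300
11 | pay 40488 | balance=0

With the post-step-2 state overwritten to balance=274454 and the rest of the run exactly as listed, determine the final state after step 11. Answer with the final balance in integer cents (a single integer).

state after step 2 := balance=274454
3 | pay 39745 | balance=242146
4 | pay 34252 | balance=214456
5 | pay 33062 | balance=187205
6 | pay 36801 | balance=155477
7 | pay 39187 | balance=120503
8 | pay 40116 | balance=83652
9 | pay 41325 | balance=44593
10 | pay 36037 | balance=9764
11 | pay 40488 | balance=0

0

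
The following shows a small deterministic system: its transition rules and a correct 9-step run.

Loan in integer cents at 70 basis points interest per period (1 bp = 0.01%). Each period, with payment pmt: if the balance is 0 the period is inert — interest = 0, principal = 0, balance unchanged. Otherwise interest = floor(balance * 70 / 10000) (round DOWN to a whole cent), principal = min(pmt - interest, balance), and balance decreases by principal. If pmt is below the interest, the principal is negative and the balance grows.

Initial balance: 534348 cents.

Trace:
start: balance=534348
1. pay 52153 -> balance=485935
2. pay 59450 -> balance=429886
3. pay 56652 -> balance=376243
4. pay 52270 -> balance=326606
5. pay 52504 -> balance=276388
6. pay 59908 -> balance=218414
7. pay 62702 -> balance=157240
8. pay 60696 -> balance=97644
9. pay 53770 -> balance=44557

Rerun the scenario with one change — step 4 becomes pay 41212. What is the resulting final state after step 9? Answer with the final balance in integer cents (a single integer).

56008

(re-executing from step 4 with the substitution; state before step 4: balance=376243)
4. pay 41212 -> balance=337664
5. pay 52504 -> balance=287523
6. pay 59908 -> balance=229627
7. pay 62702 -> balance=168532
8. pay 60696 -> balance=109015
9. pay 53770 -> balance=56008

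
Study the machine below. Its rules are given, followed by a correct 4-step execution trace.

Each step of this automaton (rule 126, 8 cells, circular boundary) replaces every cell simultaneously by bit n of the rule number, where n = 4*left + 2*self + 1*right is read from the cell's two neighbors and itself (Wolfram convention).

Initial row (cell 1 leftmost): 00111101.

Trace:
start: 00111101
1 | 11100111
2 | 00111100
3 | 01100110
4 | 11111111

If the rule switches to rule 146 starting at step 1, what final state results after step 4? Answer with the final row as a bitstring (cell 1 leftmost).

01010101

(re-executing steps 1..4 under rule 146; state before step 1: 00111101)
1 | 11011000
2 | 00000101
3 | 10001000
4 | 01010101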